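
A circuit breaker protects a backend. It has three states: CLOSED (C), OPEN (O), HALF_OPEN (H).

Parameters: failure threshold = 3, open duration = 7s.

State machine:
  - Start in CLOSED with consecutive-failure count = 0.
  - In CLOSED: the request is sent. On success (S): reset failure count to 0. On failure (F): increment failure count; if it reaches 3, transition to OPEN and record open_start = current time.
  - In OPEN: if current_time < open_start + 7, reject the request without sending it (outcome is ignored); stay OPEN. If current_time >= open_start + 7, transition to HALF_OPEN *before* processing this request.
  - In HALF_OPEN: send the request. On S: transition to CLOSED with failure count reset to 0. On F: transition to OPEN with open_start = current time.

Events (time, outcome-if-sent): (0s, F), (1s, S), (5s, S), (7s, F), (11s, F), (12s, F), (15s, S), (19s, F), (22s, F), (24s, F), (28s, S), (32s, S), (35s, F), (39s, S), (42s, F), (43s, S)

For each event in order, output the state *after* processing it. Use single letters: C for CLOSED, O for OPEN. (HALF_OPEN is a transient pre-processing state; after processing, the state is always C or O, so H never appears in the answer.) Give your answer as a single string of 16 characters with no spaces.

Answer: CCCCCOOOOOCCCCCC

Derivation:
State after each event:
  event#1 t=0s outcome=F: state=CLOSED
  event#2 t=1s outcome=S: state=CLOSED
  event#3 t=5s outcome=S: state=CLOSED
  event#4 t=7s outcome=F: state=CLOSED
  event#5 t=11s outcome=F: state=CLOSED
  event#6 t=12s outcome=F: state=OPEN
  event#7 t=15s outcome=S: state=OPEN
  event#8 t=19s outcome=F: state=OPEN
  event#9 t=22s outcome=F: state=OPEN
  event#10 t=24s outcome=F: state=OPEN
  event#11 t=28s outcome=S: state=CLOSED
  event#12 t=32s outcome=S: state=CLOSED
  event#13 t=35s outcome=F: state=CLOSED
  event#14 t=39s outcome=S: state=CLOSED
  event#15 t=42s outcome=F: state=CLOSED
  event#16 t=43s outcome=S: state=CLOSED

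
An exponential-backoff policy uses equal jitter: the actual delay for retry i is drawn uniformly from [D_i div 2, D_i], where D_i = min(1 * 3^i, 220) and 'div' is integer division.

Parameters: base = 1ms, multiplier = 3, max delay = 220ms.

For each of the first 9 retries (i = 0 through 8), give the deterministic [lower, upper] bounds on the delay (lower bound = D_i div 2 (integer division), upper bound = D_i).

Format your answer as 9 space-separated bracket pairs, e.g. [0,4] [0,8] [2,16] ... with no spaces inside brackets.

Computing bounds per retry:
  i=0: D_i=min(1*3^0,220)=1, bounds=[0,1]
  i=1: D_i=min(1*3^1,220)=3, bounds=[1,3]
  i=2: D_i=min(1*3^2,220)=9, bounds=[4,9]
  i=3: D_i=min(1*3^3,220)=27, bounds=[13,27]
  i=4: D_i=min(1*3^4,220)=81, bounds=[40,81]
  i=5: D_i=min(1*3^5,220)=220, bounds=[110,220]
  i=6: D_i=min(1*3^6,220)=220, bounds=[110,220]
  i=7: D_i=min(1*3^7,220)=220, bounds=[110,220]
  i=8: D_i=min(1*3^8,220)=220, bounds=[110,220]

Answer: [0,1] [1,3] [4,9] [13,27] [40,81] [110,220] [110,220] [110,220] [110,220]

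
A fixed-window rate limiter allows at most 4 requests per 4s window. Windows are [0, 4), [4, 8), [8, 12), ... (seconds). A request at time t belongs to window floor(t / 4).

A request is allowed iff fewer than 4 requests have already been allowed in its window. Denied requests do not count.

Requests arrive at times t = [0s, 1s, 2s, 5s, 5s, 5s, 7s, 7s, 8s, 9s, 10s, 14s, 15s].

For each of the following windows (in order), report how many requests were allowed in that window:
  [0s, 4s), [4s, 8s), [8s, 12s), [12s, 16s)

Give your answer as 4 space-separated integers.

Processing requests:
  req#1 t=0s (window 0): ALLOW
  req#2 t=1s (window 0): ALLOW
  req#3 t=2s (window 0): ALLOW
  req#4 t=5s (window 1): ALLOW
  req#5 t=5s (window 1): ALLOW
  req#6 t=5s (window 1): ALLOW
  req#7 t=7s (window 1): ALLOW
  req#8 t=7s (window 1): DENY
  req#9 t=8s (window 2): ALLOW
  req#10 t=9s (window 2): ALLOW
  req#11 t=10s (window 2): ALLOW
  req#12 t=14s (window 3): ALLOW
  req#13 t=15s (window 3): ALLOW

Allowed counts by window: 3 4 3 2

Answer: 3 4 3 2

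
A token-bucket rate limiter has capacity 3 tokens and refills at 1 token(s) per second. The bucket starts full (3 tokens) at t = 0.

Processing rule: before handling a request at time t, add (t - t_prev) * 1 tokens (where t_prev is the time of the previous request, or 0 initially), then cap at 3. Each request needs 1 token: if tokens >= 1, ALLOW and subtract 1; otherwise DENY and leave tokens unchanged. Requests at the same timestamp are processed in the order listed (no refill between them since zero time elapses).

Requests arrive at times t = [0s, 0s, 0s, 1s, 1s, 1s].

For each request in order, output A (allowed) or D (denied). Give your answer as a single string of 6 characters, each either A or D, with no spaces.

Simulating step by step:
  req#1 t=0s: ALLOW
  req#2 t=0s: ALLOW
  req#3 t=0s: ALLOW
  req#4 t=1s: ALLOW
  req#5 t=1s: DENY
  req#6 t=1s: DENY

Answer: AAAADD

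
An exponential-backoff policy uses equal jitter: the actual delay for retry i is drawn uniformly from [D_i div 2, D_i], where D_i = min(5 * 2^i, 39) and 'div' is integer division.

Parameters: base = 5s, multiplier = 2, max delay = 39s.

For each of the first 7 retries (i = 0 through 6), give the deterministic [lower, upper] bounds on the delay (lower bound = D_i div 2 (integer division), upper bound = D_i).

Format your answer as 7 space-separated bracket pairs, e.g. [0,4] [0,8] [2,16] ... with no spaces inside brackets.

Computing bounds per retry:
  i=0: D_i=min(5*2^0,39)=5, bounds=[2,5]
  i=1: D_i=min(5*2^1,39)=10, bounds=[5,10]
  i=2: D_i=min(5*2^2,39)=20, bounds=[10,20]
  i=3: D_i=min(5*2^3,39)=39, bounds=[19,39]
  i=4: D_i=min(5*2^4,39)=39, bounds=[19,39]
  i=5: D_i=min(5*2^5,39)=39, bounds=[19,39]
  i=6: D_i=min(5*2^6,39)=39, bounds=[19,39]

Answer: [2,5] [5,10] [10,20] [19,39] [19,39] [19,39] [19,39]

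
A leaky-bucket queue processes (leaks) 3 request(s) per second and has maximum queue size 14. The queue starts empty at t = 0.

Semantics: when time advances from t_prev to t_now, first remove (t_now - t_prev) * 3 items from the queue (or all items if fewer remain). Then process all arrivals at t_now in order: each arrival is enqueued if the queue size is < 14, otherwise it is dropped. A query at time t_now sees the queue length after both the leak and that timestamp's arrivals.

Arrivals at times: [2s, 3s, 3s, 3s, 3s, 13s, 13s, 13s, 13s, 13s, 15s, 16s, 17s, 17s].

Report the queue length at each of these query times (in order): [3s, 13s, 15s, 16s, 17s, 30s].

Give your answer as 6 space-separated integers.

Queue lengths at query times:
  query t=3s: backlog = 4
  query t=13s: backlog = 5
  query t=15s: backlog = 1
  query t=16s: backlog = 1
  query t=17s: backlog = 2
  query t=30s: backlog = 0

Answer: 4 5 1 1 2 0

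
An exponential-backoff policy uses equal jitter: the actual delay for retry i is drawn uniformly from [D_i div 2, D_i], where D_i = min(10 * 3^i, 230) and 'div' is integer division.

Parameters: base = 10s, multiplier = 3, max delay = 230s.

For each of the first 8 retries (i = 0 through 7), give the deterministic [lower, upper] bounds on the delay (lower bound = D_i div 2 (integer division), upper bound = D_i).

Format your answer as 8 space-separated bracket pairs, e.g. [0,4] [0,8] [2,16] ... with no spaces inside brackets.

Computing bounds per retry:
  i=0: D_i=min(10*3^0,230)=10, bounds=[5,10]
  i=1: D_i=min(10*3^1,230)=30, bounds=[15,30]
  i=2: D_i=min(10*3^2,230)=90, bounds=[45,90]
  i=3: D_i=min(10*3^3,230)=230, bounds=[115,230]
  i=4: D_i=min(10*3^4,230)=230, bounds=[115,230]
  i=5: D_i=min(10*3^5,230)=230, bounds=[115,230]
  i=6: D_i=min(10*3^6,230)=230, bounds=[115,230]
  i=7: D_i=min(10*3^7,230)=230, bounds=[115,230]

Answer: [5,10] [15,30] [45,90] [115,230] [115,230] [115,230] [115,230] [115,230]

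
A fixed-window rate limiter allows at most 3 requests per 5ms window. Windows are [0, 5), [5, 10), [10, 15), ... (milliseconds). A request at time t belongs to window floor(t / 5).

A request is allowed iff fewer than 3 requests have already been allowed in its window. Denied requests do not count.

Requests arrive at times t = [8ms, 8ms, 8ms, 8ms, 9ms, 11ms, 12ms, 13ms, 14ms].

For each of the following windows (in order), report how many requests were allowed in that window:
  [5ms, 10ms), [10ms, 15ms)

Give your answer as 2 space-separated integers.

Processing requests:
  req#1 t=8ms (window 1): ALLOW
  req#2 t=8ms (window 1): ALLOW
  req#3 t=8ms (window 1): ALLOW
  req#4 t=8ms (window 1): DENY
  req#5 t=9ms (window 1): DENY
  req#6 t=11ms (window 2): ALLOW
  req#7 t=12ms (window 2): ALLOW
  req#8 t=13ms (window 2): ALLOW
  req#9 t=14ms (window 2): DENY

Allowed counts by window: 3 3

Answer: 3 3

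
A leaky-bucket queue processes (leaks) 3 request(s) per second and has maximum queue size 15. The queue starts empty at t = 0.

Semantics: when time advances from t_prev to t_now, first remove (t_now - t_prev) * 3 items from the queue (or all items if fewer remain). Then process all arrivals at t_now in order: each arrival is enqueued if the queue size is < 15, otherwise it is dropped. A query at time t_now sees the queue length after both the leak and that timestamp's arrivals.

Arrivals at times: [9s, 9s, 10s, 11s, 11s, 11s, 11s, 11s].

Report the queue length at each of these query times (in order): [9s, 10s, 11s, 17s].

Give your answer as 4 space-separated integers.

Answer: 2 1 5 0

Derivation:
Queue lengths at query times:
  query t=9s: backlog = 2
  query t=10s: backlog = 1
  query t=11s: backlog = 5
  query t=17s: backlog = 0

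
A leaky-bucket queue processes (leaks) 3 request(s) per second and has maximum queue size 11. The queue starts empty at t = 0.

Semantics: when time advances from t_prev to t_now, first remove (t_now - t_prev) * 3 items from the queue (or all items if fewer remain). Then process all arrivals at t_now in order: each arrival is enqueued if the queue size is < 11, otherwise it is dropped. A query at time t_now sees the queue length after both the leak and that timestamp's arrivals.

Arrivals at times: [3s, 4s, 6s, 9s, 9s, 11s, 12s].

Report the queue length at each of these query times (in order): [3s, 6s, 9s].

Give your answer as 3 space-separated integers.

Answer: 1 1 2

Derivation:
Queue lengths at query times:
  query t=3s: backlog = 1
  query t=6s: backlog = 1
  query t=9s: backlog = 2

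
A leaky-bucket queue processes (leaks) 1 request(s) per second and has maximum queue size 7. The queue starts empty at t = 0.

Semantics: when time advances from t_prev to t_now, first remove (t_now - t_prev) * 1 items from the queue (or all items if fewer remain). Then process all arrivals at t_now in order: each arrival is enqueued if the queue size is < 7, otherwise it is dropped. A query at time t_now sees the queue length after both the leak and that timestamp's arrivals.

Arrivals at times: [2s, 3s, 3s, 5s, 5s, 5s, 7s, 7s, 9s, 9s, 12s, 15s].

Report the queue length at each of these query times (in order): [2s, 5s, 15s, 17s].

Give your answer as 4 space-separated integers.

Queue lengths at query times:
  query t=2s: backlog = 1
  query t=5s: backlog = 3
  query t=15s: backlog = 1
  query t=17s: backlog = 0

Answer: 1 3 1 0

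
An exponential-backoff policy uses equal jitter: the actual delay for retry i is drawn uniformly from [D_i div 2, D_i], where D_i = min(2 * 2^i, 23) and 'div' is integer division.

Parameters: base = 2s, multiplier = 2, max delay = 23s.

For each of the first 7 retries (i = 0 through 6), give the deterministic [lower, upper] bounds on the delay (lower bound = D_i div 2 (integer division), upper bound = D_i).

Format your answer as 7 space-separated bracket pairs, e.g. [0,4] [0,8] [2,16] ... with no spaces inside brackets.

Answer: [1,2] [2,4] [4,8] [8,16] [11,23] [11,23] [11,23]

Derivation:
Computing bounds per retry:
  i=0: D_i=min(2*2^0,23)=2, bounds=[1,2]
  i=1: D_i=min(2*2^1,23)=4, bounds=[2,4]
  i=2: D_i=min(2*2^2,23)=8, bounds=[4,8]
  i=3: D_i=min(2*2^3,23)=16, bounds=[8,16]
  i=4: D_i=min(2*2^4,23)=23, bounds=[11,23]
  i=5: D_i=min(2*2^5,23)=23, bounds=[11,23]
  i=6: D_i=min(2*2^6,23)=23, bounds=[11,23]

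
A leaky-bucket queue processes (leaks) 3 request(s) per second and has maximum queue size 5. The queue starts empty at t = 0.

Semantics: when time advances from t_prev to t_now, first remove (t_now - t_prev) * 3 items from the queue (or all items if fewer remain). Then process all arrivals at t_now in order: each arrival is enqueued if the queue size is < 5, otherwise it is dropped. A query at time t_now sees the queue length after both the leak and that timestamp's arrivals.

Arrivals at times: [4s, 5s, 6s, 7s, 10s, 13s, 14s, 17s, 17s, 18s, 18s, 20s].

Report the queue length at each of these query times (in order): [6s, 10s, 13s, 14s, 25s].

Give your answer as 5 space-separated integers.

Answer: 1 1 1 1 0

Derivation:
Queue lengths at query times:
  query t=6s: backlog = 1
  query t=10s: backlog = 1
  query t=13s: backlog = 1
  query t=14s: backlog = 1
  query t=25s: backlog = 0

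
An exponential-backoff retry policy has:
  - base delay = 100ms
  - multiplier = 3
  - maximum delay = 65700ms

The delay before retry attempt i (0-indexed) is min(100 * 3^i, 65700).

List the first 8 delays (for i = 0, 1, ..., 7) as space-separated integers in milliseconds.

Answer: 100 300 900 2700 8100 24300 65700 65700

Derivation:
Computing each delay:
  i=0: min(100*3^0, 65700) = 100
  i=1: min(100*3^1, 65700) = 300
  i=2: min(100*3^2, 65700) = 900
  i=3: min(100*3^3, 65700) = 2700
  i=4: min(100*3^4, 65700) = 8100
  i=5: min(100*3^5, 65700) = 24300
  i=6: min(100*3^6, 65700) = 65700
  i=7: min(100*3^7, 65700) = 65700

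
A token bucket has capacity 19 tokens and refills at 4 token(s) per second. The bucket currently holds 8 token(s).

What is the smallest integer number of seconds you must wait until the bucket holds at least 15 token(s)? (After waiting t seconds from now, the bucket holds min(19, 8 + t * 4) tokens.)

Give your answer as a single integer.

Need 8 + t * 4 >= 15, so t >= 7/4.
Smallest integer t = ceil(7/4) = 2.

Answer: 2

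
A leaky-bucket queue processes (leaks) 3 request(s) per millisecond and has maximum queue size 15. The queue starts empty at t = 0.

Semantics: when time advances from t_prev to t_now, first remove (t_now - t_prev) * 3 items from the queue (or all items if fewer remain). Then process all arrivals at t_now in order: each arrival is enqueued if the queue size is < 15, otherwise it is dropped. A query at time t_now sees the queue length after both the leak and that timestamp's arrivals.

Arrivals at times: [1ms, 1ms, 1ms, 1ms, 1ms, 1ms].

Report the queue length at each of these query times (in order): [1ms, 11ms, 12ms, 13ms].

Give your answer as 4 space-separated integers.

Answer: 6 0 0 0

Derivation:
Queue lengths at query times:
  query t=1ms: backlog = 6
  query t=11ms: backlog = 0
  query t=12ms: backlog = 0
  query t=13ms: backlog = 0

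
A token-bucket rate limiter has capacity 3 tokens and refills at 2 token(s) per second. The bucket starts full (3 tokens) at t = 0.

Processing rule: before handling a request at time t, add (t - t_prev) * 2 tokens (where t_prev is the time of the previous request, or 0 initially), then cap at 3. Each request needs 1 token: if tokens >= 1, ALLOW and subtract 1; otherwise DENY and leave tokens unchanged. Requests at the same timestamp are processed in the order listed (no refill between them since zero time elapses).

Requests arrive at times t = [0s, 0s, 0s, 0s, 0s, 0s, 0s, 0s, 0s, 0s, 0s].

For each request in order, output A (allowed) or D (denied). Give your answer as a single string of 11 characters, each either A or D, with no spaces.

Simulating step by step:
  req#1 t=0s: ALLOW
  req#2 t=0s: ALLOW
  req#3 t=0s: ALLOW
  req#4 t=0s: DENY
  req#5 t=0s: DENY
  req#6 t=0s: DENY
  req#7 t=0s: DENY
  req#8 t=0s: DENY
  req#9 t=0s: DENY
  req#10 t=0s: DENY
  req#11 t=0s: DENY

Answer: AAADDDDDDDD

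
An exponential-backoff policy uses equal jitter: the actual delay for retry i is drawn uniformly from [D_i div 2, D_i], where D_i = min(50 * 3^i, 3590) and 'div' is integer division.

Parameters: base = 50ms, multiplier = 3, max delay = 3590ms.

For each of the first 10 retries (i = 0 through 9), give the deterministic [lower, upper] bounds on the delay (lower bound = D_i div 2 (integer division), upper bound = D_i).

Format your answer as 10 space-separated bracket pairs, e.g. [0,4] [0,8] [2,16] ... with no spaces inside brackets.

Answer: [25,50] [75,150] [225,450] [675,1350] [1795,3590] [1795,3590] [1795,3590] [1795,3590] [1795,3590] [1795,3590]

Derivation:
Computing bounds per retry:
  i=0: D_i=min(50*3^0,3590)=50, bounds=[25,50]
  i=1: D_i=min(50*3^1,3590)=150, bounds=[75,150]
  i=2: D_i=min(50*3^2,3590)=450, bounds=[225,450]
  i=3: D_i=min(50*3^3,3590)=1350, bounds=[675,1350]
  i=4: D_i=min(50*3^4,3590)=3590, bounds=[1795,3590]
  i=5: D_i=min(50*3^5,3590)=3590, bounds=[1795,3590]
  i=6: D_i=min(50*3^6,3590)=3590, bounds=[1795,3590]
  i=7: D_i=min(50*3^7,3590)=3590, bounds=[1795,3590]
  i=8: D_i=min(50*3^8,3590)=3590, bounds=[1795,3590]
  i=9: D_i=min(50*3^9,3590)=3590, bounds=[1795,3590]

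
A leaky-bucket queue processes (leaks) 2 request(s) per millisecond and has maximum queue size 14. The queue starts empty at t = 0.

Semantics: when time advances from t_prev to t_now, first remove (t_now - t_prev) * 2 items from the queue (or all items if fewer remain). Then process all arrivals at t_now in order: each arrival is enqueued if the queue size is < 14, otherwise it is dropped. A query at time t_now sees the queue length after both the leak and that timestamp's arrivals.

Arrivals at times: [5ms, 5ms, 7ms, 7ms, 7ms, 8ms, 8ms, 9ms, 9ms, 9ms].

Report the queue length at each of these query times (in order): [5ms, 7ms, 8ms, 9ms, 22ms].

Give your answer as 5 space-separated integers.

Queue lengths at query times:
  query t=5ms: backlog = 2
  query t=7ms: backlog = 3
  query t=8ms: backlog = 3
  query t=9ms: backlog = 4
  query t=22ms: backlog = 0

Answer: 2 3 3 4 0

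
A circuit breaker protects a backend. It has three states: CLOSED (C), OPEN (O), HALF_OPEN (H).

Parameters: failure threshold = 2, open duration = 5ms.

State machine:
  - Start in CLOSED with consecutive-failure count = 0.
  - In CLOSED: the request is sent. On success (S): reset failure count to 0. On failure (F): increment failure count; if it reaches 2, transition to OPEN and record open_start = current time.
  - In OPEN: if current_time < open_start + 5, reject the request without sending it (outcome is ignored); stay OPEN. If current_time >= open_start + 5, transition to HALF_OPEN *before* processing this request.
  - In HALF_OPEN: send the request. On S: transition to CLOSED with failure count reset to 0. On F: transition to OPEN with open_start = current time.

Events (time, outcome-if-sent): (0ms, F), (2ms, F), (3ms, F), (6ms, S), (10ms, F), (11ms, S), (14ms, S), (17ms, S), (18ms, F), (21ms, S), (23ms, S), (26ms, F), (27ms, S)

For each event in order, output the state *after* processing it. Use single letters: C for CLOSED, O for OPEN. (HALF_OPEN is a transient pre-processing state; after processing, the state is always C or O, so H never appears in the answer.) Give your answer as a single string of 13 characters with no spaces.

State after each event:
  event#1 t=0ms outcome=F: state=CLOSED
  event#2 t=2ms outcome=F: state=OPEN
  event#3 t=3ms outcome=F: state=OPEN
  event#4 t=6ms outcome=S: state=OPEN
  event#5 t=10ms outcome=F: state=OPEN
  event#6 t=11ms outcome=S: state=OPEN
  event#7 t=14ms outcome=S: state=OPEN
  event#8 t=17ms outcome=S: state=CLOSED
  event#9 t=18ms outcome=F: state=CLOSED
  event#10 t=21ms outcome=S: state=CLOSED
  event#11 t=23ms outcome=S: state=CLOSED
  event#12 t=26ms outcome=F: state=CLOSED
  event#13 t=27ms outcome=S: state=CLOSED

Answer: COOOOOOCCCCCC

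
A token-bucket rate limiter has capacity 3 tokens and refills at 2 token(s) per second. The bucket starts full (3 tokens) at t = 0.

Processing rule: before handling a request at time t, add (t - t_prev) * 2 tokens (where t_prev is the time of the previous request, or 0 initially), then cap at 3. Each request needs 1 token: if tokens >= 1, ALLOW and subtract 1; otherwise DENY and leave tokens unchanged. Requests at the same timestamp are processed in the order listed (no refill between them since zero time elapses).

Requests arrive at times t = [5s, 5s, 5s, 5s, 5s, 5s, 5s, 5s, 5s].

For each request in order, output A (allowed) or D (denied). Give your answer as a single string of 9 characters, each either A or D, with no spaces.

Answer: AAADDDDDD

Derivation:
Simulating step by step:
  req#1 t=5s: ALLOW
  req#2 t=5s: ALLOW
  req#3 t=5s: ALLOW
  req#4 t=5s: DENY
  req#5 t=5s: DENY
  req#6 t=5s: DENY
  req#7 t=5s: DENY
  req#8 t=5s: DENY
  req#9 t=5s: DENY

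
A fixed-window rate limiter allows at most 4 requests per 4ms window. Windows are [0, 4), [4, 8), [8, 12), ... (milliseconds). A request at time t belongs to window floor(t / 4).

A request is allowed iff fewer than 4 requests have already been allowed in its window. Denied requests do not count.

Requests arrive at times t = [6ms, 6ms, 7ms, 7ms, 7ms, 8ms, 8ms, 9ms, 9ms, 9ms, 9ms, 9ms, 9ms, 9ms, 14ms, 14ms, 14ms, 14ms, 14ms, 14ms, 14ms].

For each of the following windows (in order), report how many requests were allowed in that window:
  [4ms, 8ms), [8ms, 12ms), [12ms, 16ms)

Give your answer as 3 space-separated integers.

Processing requests:
  req#1 t=6ms (window 1): ALLOW
  req#2 t=6ms (window 1): ALLOW
  req#3 t=7ms (window 1): ALLOW
  req#4 t=7ms (window 1): ALLOW
  req#5 t=7ms (window 1): DENY
  req#6 t=8ms (window 2): ALLOW
  req#7 t=8ms (window 2): ALLOW
  req#8 t=9ms (window 2): ALLOW
  req#9 t=9ms (window 2): ALLOW
  req#10 t=9ms (window 2): DENY
  req#11 t=9ms (window 2): DENY
  req#12 t=9ms (window 2): DENY
  req#13 t=9ms (window 2): DENY
  req#14 t=9ms (window 2): DENY
  req#15 t=14ms (window 3): ALLOW
  req#16 t=14ms (window 3): ALLOW
  req#17 t=14ms (window 3): ALLOW
  req#18 t=14ms (window 3): ALLOW
  req#19 t=14ms (window 3): DENY
  req#20 t=14ms (window 3): DENY
  req#21 t=14ms (window 3): DENY

Allowed counts by window: 4 4 4

Answer: 4 4 4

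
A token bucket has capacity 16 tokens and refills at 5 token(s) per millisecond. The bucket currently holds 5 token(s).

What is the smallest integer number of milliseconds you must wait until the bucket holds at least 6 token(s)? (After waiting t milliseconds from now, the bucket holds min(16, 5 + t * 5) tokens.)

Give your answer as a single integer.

Answer: 1

Derivation:
Need 5 + t * 5 >= 6, so t >= 1/5.
Smallest integer t = ceil(1/5) = 1.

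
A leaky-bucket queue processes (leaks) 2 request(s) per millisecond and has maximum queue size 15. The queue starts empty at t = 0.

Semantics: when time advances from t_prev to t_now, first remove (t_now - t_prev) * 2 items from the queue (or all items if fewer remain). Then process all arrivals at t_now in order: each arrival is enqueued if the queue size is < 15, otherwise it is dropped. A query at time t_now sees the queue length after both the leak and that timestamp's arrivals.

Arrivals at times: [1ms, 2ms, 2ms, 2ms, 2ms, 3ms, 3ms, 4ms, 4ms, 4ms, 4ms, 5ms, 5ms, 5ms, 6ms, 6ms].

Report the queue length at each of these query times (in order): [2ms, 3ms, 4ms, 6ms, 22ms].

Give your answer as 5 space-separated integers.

Answer: 4 4 6 7 0

Derivation:
Queue lengths at query times:
  query t=2ms: backlog = 4
  query t=3ms: backlog = 4
  query t=4ms: backlog = 6
  query t=6ms: backlog = 7
  query t=22ms: backlog = 0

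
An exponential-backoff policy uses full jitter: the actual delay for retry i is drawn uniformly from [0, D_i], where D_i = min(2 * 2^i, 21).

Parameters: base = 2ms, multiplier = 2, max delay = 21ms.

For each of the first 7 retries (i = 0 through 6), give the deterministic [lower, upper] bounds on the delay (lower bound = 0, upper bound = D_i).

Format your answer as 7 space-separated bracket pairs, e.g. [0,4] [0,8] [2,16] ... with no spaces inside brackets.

Answer: [0,2] [0,4] [0,8] [0,16] [0,21] [0,21] [0,21]

Derivation:
Computing bounds per retry:
  i=0: D_i=min(2*2^0,21)=2, bounds=[0,2]
  i=1: D_i=min(2*2^1,21)=4, bounds=[0,4]
  i=2: D_i=min(2*2^2,21)=8, bounds=[0,8]
  i=3: D_i=min(2*2^3,21)=16, bounds=[0,16]
  i=4: D_i=min(2*2^4,21)=21, bounds=[0,21]
  i=5: D_i=min(2*2^5,21)=21, bounds=[0,21]
  i=6: D_i=min(2*2^6,21)=21, bounds=[0,21]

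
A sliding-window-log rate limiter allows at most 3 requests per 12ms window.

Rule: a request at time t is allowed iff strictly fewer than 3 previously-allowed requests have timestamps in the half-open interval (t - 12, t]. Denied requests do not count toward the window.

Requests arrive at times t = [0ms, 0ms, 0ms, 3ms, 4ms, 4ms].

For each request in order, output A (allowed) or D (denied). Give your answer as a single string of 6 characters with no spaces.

Tracking allowed requests in the window:
  req#1 t=0ms: ALLOW
  req#2 t=0ms: ALLOW
  req#3 t=0ms: ALLOW
  req#4 t=3ms: DENY
  req#5 t=4ms: DENY
  req#6 t=4ms: DENY

Answer: AAADDD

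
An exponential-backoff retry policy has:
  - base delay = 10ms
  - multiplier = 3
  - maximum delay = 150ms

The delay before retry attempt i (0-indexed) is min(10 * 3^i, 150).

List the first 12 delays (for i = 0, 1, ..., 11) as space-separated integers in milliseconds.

Computing each delay:
  i=0: min(10*3^0, 150) = 10
  i=1: min(10*3^1, 150) = 30
  i=2: min(10*3^2, 150) = 90
  i=3: min(10*3^3, 150) = 150
  i=4: min(10*3^4, 150) = 150
  i=5: min(10*3^5, 150) = 150
  i=6: min(10*3^6, 150) = 150
  i=7: min(10*3^7, 150) = 150
  i=8: min(10*3^8, 150) = 150
  i=9: min(10*3^9, 150) = 150
  i=10: min(10*3^10, 150) = 150
  i=11: min(10*3^11, 150) = 150

Answer: 10 30 90 150 150 150 150 150 150 150 150 150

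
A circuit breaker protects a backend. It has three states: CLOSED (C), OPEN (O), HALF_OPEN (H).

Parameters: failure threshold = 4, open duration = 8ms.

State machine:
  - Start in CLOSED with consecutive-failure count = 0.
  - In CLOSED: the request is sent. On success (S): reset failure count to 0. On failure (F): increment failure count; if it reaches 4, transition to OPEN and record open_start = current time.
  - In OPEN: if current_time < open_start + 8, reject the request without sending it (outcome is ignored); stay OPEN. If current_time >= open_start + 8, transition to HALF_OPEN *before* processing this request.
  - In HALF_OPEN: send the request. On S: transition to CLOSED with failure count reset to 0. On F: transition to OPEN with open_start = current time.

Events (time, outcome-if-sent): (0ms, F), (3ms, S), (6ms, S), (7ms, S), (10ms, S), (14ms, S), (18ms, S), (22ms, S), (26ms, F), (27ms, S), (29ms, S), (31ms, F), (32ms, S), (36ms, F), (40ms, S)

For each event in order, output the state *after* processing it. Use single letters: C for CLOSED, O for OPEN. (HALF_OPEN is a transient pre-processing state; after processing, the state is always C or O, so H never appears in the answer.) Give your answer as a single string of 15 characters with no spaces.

Answer: CCCCCCCCCCCCCCC

Derivation:
State after each event:
  event#1 t=0ms outcome=F: state=CLOSED
  event#2 t=3ms outcome=S: state=CLOSED
  event#3 t=6ms outcome=S: state=CLOSED
  event#4 t=7ms outcome=S: state=CLOSED
  event#5 t=10ms outcome=S: state=CLOSED
  event#6 t=14ms outcome=S: state=CLOSED
  event#7 t=18ms outcome=S: state=CLOSED
  event#8 t=22ms outcome=S: state=CLOSED
  event#9 t=26ms outcome=F: state=CLOSED
  event#10 t=27ms outcome=S: state=CLOSED
  event#11 t=29ms outcome=S: state=CLOSED
  event#12 t=31ms outcome=F: state=CLOSED
  event#13 t=32ms outcome=S: state=CLOSED
  event#14 t=36ms outcome=F: state=CLOSED
  event#15 t=40ms outcome=S: state=CLOSED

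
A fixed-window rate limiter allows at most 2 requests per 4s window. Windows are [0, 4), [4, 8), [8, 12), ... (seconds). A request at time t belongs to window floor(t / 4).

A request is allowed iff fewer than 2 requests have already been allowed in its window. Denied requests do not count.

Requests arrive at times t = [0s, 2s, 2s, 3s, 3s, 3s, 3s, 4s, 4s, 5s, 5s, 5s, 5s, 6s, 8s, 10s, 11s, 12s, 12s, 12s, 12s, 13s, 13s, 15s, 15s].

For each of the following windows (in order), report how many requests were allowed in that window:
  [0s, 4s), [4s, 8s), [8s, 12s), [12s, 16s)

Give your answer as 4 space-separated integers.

Answer: 2 2 2 2

Derivation:
Processing requests:
  req#1 t=0s (window 0): ALLOW
  req#2 t=2s (window 0): ALLOW
  req#3 t=2s (window 0): DENY
  req#4 t=3s (window 0): DENY
  req#5 t=3s (window 0): DENY
  req#6 t=3s (window 0): DENY
  req#7 t=3s (window 0): DENY
  req#8 t=4s (window 1): ALLOW
  req#9 t=4s (window 1): ALLOW
  req#10 t=5s (window 1): DENY
  req#11 t=5s (window 1): DENY
  req#12 t=5s (window 1): DENY
  req#13 t=5s (window 1): DENY
  req#14 t=6s (window 1): DENY
  req#15 t=8s (window 2): ALLOW
  req#16 t=10s (window 2): ALLOW
  req#17 t=11s (window 2): DENY
  req#18 t=12s (window 3): ALLOW
  req#19 t=12s (window 3): ALLOW
  req#20 t=12s (window 3): DENY
  req#21 t=12s (window 3): DENY
  req#22 t=13s (window 3): DENY
  req#23 t=13s (window 3): DENY
  req#24 t=15s (window 3): DENY
  req#25 t=15s (window 3): DENY

Allowed counts by window: 2 2 2 2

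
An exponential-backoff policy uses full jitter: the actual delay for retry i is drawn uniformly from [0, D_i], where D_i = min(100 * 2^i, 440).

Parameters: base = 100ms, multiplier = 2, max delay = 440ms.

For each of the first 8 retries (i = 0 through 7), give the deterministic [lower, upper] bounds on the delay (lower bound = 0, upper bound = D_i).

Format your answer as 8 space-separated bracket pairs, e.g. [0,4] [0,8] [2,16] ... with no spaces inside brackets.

Answer: [0,100] [0,200] [0,400] [0,440] [0,440] [0,440] [0,440] [0,440]

Derivation:
Computing bounds per retry:
  i=0: D_i=min(100*2^0,440)=100, bounds=[0,100]
  i=1: D_i=min(100*2^1,440)=200, bounds=[0,200]
  i=2: D_i=min(100*2^2,440)=400, bounds=[0,400]
  i=3: D_i=min(100*2^3,440)=440, bounds=[0,440]
  i=4: D_i=min(100*2^4,440)=440, bounds=[0,440]
  i=5: D_i=min(100*2^5,440)=440, bounds=[0,440]
  i=6: D_i=min(100*2^6,440)=440, bounds=[0,440]
  i=7: D_i=min(100*2^7,440)=440, bounds=[0,440]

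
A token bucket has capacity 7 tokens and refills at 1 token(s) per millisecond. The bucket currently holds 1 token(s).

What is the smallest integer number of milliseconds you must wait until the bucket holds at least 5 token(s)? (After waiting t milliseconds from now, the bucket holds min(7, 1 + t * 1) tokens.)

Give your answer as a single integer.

Need 1 + t * 1 >= 5, so t >= 4/1.
Smallest integer t = ceil(4/1) = 4.

Answer: 4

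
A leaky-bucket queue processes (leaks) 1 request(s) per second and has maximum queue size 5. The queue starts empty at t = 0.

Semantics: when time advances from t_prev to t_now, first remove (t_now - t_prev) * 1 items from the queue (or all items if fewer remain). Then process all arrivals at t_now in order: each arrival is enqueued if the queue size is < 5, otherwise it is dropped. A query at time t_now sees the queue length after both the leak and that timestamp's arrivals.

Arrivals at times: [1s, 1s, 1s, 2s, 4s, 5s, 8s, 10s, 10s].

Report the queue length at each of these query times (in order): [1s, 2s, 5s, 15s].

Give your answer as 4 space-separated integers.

Queue lengths at query times:
  query t=1s: backlog = 3
  query t=2s: backlog = 3
  query t=5s: backlog = 2
  query t=15s: backlog = 0

Answer: 3 3 2 0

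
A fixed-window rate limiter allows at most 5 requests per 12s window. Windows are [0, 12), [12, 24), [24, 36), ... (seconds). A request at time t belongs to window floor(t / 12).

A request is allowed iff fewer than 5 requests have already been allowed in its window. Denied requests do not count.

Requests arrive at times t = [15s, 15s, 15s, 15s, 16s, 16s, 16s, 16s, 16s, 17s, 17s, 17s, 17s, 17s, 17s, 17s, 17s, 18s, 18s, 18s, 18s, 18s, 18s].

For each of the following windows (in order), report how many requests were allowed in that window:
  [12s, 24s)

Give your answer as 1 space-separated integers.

Answer: 5

Derivation:
Processing requests:
  req#1 t=15s (window 1): ALLOW
  req#2 t=15s (window 1): ALLOW
  req#3 t=15s (window 1): ALLOW
  req#4 t=15s (window 1): ALLOW
  req#5 t=16s (window 1): ALLOW
  req#6 t=16s (window 1): DENY
  req#7 t=16s (window 1): DENY
  req#8 t=16s (window 1): DENY
  req#9 t=16s (window 1): DENY
  req#10 t=17s (window 1): DENY
  req#11 t=17s (window 1): DENY
  req#12 t=17s (window 1): DENY
  req#13 t=17s (window 1): DENY
  req#14 t=17s (window 1): DENY
  req#15 t=17s (window 1): DENY
  req#16 t=17s (window 1): DENY
  req#17 t=17s (window 1): DENY
  req#18 t=18s (window 1): DENY
  req#19 t=18s (window 1): DENY
  req#20 t=18s (window 1): DENY
  req#21 t=18s (window 1): DENY
  req#22 t=18s (window 1): DENY
  req#23 t=18s (window 1): DENY

Allowed counts by window: 5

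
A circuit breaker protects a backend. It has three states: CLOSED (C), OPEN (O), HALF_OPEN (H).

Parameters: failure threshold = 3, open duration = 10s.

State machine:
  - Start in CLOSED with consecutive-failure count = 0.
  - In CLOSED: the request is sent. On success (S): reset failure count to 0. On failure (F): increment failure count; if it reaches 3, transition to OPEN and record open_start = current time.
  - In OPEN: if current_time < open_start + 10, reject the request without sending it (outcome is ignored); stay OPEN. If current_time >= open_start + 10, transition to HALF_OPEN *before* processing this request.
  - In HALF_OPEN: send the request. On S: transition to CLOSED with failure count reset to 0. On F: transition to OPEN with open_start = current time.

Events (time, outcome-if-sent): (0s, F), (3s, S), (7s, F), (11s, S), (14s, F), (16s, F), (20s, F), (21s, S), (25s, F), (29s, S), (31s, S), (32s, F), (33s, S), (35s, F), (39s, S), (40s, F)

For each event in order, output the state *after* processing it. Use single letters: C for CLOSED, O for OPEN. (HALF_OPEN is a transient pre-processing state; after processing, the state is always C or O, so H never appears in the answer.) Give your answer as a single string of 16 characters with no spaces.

State after each event:
  event#1 t=0s outcome=F: state=CLOSED
  event#2 t=3s outcome=S: state=CLOSED
  event#3 t=7s outcome=F: state=CLOSED
  event#4 t=11s outcome=S: state=CLOSED
  event#5 t=14s outcome=F: state=CLOSED
  event#6 t=16s outcome=F: state=CLOSED
  event#7 t=20s outcome=F: state=OPEN
  event#8 t=21s outcome=S: state=OPEN
  event#9 t=25s outcome=F: state=OPEN
  event#10 t=29s outcome=S: state=OPEN
  event#11 t=31s outcome=S: state=CLOSED
  event#12 t=32s outcome=F: state=CLOSED
  event#13 t=33s outcome=S: state=CLOSED
  event#14 t=35s outcome=F: state=CLOSED
  event#15 t=39s outcome=S: state=CLOSED
  event#16 t=40s outcome=F: state=CLOSED

Answer: CCCCCCOOOOCCCCCC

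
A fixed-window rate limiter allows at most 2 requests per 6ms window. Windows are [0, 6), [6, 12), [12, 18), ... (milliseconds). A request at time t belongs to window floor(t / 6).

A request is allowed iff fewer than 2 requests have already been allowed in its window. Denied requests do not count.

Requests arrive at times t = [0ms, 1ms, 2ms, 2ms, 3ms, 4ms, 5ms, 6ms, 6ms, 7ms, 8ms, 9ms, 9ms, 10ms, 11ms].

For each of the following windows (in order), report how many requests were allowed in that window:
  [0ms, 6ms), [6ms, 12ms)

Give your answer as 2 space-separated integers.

Processing requests:
  req#1 t=0ms (window 0): ALLOW
  req#2 t=1ms (window 0): ALLOW
  req#3 t=2ms (window 0): DENY
  req#4 t=2ms (window 0): DENY
  req#5 t=3ms (window 0): DENY
  req#6 t=4ms (window 0): DENY
  req#7 t=5ms (window 0): DENY
  req#8 t=6ms (window 1): ALLOW
  req#9 t=6ms (window 1): ALLOW
  req#10 t=7ms (window 1): DENY
  req#11 t=8ms (window 1): DENY
  req#12 t=9ms (window 1): DENY
  req#13 t=9ms (window 1): DENY
  req#14 t=10ms (window 1): DENY
  req#15 t=11ms (window 1): DENY

Allowed counts by window: 2 2

Answer: 2 2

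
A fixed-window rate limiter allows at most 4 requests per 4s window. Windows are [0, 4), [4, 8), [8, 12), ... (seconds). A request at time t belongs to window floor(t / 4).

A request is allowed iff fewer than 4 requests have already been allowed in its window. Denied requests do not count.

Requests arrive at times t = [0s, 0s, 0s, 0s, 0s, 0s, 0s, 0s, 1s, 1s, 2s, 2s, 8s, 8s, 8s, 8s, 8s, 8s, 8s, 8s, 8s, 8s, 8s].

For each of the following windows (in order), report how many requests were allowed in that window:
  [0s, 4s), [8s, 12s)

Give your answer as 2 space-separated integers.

Processing requests:
  req#1 t=0s (window 0): ALLOW
  req#2 t=0s (window 0): ALLOW
  req#3 t=0s (window 0): ALLOW
  req#4 t=0s (window 0): ALLOW
  req#5 t=0s (window 0): DENY
  req#6 t=0s (window 0): DENY
  req#7 t=0s (window 0): DENY
  req#8 t=0s (window 0): DENY
  req#9 t=1s (window 0): DENY
  req#10 t=1s (window 0): DENY
  req#11 t=2s (window 0): DENY
  req#12 t=2s (window 0): DENY
  req#13 t=8s (window 2): ALLOW
  req#14 t=8s (window 2): ALLOW
  req#15 t=8s (window 2): ALLOW
  req#16 t=8s (window 2): ALLOW
  req#17 t=8s (window 2): DENY
  req#18 t=8s (window 2): DENY
  req#19 t=8s (window 2): DENY
  req#20 t=8s (window 2): DENY
  req#21 t=8s (window 2): DENY
  req#22 t=8s (window 2): DENY
  req#23 t=8s (window 2): DENY

Allowed counts by window: 4 4

Answer: 4 4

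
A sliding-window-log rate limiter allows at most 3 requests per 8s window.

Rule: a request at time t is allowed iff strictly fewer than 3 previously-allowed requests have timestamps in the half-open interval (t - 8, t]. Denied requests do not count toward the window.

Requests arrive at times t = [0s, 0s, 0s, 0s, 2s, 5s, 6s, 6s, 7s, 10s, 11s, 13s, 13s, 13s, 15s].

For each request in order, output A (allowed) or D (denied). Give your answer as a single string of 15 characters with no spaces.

Tracking allowed requests in the window:
  req#1 t=0s: ALLOW
  req#2 t=0s: ALLOW
  req#3 t=0s: ALLOW
  req#4 t=0s: DENY
  req#5 t=2s: DENY
  req#6 t=5s: DENY
  req#7 t=6s: DENY
  req#8 t=6s: DENY
  req#9 t=7s: DENY
  req#10 t=10s: ALLOW
  req#11 t=11s: ALLOW
  req#12 t=13s: ALLOW
  req#13 t=13s: DENY
  req#14 t=13s: DENY
  req#15 t=15s: DENY

Answer: AAADDDDDDAAADDD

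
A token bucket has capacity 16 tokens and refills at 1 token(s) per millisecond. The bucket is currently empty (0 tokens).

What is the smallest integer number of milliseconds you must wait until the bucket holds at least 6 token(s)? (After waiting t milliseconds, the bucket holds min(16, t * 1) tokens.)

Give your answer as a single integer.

Need t * 1 >= 6, so t >= 6/1.
Smallest integer t = ceil(6/1) = 6.

Answer: 6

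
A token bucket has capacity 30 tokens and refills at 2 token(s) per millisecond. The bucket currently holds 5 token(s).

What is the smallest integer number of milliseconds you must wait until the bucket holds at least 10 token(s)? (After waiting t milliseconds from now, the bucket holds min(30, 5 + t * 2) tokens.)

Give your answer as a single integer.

Need 5 + t * 2 >= 10, so t >= 5/2.
Smallest integer t = ceil(5/2) = 3.

Answer: 3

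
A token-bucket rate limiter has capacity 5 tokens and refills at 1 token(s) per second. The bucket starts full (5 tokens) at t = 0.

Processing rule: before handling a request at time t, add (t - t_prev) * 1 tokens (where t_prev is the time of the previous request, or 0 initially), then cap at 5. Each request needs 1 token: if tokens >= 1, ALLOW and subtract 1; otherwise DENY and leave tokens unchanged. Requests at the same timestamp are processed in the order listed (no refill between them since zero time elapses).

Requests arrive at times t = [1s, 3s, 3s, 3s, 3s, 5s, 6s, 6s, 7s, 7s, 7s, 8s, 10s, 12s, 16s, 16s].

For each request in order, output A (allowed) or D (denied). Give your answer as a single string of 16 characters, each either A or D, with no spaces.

Simulating step by step:
  req#1 t=1s: ALLOW
  req#2 t=3s: ALLOW
  req#3 t=3s: ALLOW
  req#4 t=3s: ALLOW
  req#5 t=3s: ALLOW
  req#6 t=5s: ALLOW
  req#7 t=6s: ALLOW
  req#8 t=6s: ALLOW
  req#9 t=7s: ALLOW
  req#10 t=7s: ALLOW
  req#11 t=7s: DENY
  req#12 t=8s: ALLOW
  req#13 t=10s: ALLOW
  req#14 t=12s: ALLOW
  req#15 t=16s: ALLOW
  req#16 t=16s: ALLOW

Answer: AAAAAAAAAADAAAAA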